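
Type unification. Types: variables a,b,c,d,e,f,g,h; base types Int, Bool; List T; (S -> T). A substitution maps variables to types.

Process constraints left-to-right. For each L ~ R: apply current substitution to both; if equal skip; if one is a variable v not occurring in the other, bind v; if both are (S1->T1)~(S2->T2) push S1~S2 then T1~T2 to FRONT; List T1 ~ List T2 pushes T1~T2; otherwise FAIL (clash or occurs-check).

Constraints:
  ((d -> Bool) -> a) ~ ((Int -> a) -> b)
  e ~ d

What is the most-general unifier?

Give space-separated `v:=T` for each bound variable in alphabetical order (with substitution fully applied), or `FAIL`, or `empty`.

Answer: a:=Bool b:=Bool d:=Int e:=Int

Derivation:
step 1: unify ((d -> Bool) -> a) ~ ((Int -> a) -> b)  [subst: {-} | 1 pending]
  -> decompose arrow: push (d -> Bool)~(Int -> a), a~b
step 2: unify (d -> Bool) ~ (Int -> a)  [subst: {-} | 2 pending]
  -> decompose arrow: push d~Int, Bool~a
step 3: unify d ~ Int  [subst: {-} | 3 pending]
  bind d := Int
step 4: unify Bool ~ a  [subst: {d:=Int} | 2 pending]
  bind a := Bool
step 5: unify Bool ~ b  [subst: {d:=Int, a:=Bool} | 1 pending]
  bind b := Bool
step 6: unify e ~ Int  [subst: {d:=Int, a:=Bool, b:=Bool} | 0 pending]
  bind e := Int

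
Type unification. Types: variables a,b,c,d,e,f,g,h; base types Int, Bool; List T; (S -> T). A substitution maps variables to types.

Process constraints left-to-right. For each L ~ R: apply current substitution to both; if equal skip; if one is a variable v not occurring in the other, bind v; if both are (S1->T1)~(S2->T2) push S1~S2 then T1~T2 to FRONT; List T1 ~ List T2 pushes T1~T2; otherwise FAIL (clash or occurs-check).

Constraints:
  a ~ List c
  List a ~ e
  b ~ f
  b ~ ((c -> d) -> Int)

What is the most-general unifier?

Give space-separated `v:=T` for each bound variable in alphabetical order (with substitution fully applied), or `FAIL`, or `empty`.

Answer: a:=List c b:=((c -> d) -> Int) e:=List List c f:=((c -> d) -> Int)

Derivation:
step 1: unify a ~ List c  [subst: {-} | 3 pending]
  bind a := List c
step 2: unify List List c ~ e  [subst: {a:=List c} | 2 pending]
  bind e := List List c
step 3: unify b ~ f  [subst: {a:=List c, e:=List List c} | 1 pending]
  bind b := f
step 4: unify f ~ ((c -> d) -> Int)  [subst: {a:=List c, e:=List List c, b:=f} | 0 pending]
  bind f := ((c -> d) -> Int)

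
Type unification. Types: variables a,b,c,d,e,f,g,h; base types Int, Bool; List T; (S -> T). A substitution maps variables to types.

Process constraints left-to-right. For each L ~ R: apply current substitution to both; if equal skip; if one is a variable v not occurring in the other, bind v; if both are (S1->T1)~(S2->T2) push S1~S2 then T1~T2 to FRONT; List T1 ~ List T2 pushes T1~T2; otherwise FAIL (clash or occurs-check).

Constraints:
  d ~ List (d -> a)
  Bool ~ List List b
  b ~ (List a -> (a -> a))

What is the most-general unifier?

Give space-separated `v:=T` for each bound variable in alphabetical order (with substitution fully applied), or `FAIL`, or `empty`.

step 1: unify d ~ List (d -> a)  [subst: {-} | 2 pending]
  occurs-check fail: d in List (d -> a)

Answer: FAIL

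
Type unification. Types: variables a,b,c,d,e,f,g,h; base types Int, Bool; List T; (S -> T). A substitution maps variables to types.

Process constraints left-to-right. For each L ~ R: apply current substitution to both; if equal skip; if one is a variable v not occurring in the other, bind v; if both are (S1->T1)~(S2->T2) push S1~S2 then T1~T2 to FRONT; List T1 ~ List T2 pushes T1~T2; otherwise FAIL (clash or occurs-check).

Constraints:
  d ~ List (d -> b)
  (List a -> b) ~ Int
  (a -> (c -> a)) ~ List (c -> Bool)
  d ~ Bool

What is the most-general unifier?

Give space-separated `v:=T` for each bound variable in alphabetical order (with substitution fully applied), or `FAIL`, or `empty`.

Answer: FAIL

Derivation:
step 1: unify d ~ List (d -> b)  [subst: {-} | 3 pending]
  occurs-check fail: d in List (d -> b)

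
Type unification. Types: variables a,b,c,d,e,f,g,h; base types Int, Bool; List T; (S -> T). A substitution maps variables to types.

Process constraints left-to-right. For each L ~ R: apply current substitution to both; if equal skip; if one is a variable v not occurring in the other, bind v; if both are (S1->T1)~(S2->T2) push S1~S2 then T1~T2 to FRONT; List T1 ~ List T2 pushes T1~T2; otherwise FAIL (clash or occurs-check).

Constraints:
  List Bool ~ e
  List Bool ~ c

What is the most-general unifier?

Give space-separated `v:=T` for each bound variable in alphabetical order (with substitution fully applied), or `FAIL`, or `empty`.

step 1: unify List Bool ~ e  [subst: {-} | 1 pending]
  bind e := List Bool
step 2: unify List Bool ~ c  [subst: {e:=List Bool} | 0 pending]
  bind c := List Bool

Answer: c:=List Bool e:=List Bool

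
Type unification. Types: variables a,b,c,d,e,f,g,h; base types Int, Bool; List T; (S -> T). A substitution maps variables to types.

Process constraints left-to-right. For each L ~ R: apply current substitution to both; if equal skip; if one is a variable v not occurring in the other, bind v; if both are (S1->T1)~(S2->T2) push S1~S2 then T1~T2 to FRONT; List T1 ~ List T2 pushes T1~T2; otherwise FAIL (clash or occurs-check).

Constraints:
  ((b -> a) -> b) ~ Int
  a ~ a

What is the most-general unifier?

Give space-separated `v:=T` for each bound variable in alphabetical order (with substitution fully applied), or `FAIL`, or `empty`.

step 1: unify ((b -> a) -> b) ~ Int  [subst: {-} | 1 pending]
  clash: ((b -> a) -> b) vs Int

Answer: FAIL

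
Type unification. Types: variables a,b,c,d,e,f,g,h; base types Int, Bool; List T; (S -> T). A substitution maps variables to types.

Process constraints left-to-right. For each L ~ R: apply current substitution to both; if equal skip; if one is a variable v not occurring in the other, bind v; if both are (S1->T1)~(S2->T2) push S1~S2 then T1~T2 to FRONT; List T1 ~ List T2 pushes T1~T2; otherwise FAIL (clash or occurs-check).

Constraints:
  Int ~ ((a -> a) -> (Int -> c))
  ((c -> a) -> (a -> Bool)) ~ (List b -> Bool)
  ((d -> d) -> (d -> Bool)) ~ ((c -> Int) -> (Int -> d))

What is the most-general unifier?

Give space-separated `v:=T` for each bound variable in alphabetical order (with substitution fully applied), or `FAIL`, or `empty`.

step 1: unify Int ~ ((a -> a) -> (Int -> c))  [subst: {-} | 2 pending]
  clash: Int vs ((a -> a) -> (Int -> c))

Answer: FAIL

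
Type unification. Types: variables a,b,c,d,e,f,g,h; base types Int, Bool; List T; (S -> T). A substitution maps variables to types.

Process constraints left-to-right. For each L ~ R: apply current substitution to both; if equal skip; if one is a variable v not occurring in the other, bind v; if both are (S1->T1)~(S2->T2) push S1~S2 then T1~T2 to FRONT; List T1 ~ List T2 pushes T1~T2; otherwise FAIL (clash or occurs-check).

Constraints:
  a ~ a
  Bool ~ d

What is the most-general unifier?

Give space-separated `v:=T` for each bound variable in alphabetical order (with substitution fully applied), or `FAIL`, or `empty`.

Answer: d:=Bool

Derivation:
step 1: unify a ~ a  [subst: {-} | 1 pending]
  -> identical, skip
step 2: unify Bool ~ d  [subst: {-} | 0 pending]
  bind d := Bool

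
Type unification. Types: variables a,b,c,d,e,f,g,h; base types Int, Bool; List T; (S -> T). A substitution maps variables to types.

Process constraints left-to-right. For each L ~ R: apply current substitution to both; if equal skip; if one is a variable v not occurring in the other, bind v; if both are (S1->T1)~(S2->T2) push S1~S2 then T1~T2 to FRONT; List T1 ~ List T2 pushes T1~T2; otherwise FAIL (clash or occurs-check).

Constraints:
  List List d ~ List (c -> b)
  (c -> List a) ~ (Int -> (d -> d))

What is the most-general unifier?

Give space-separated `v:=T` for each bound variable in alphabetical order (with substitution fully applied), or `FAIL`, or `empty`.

step 1: unify List List d ~ List (c -> b)  [subst: {-} | 1 pending]
  -> decompose List: push List d~(c -> b)
step 2: unify List d ~ (c -> b)  [subst: {-} | 1 pending]
  clash: List d vs (c -> b)

Answer: FAIL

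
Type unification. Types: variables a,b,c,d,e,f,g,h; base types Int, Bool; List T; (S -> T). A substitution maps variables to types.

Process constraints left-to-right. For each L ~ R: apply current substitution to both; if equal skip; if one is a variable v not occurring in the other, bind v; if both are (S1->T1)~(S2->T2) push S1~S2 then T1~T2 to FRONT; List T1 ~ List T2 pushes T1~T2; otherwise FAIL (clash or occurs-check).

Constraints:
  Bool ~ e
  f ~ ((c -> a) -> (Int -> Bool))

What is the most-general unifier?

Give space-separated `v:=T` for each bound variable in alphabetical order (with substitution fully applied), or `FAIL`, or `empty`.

Answer: e:=Bool f:=((c -> a) -> (Int -> Bool))

Derivation:
step 1: unify Bool ~ e  [subst: {-} | 1 pending]
  bind e := Bool
step 2: unify f ~ ((c -> a) -> (Int -> Bool))  [subst: {e:=Bool} | 0 pending]
  bind f := ((c -> a) -> (Int -> Bool))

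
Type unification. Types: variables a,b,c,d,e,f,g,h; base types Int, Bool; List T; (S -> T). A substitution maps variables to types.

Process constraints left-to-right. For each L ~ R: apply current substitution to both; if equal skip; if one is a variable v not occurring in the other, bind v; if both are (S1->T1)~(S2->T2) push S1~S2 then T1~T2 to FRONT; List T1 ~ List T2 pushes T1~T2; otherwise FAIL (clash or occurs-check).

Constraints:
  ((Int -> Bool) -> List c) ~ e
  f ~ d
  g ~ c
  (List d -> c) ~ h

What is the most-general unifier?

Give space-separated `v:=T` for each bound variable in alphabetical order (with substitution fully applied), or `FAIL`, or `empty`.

Answer: e:=((Int -> Bool) -> List c) f:=d g:=c h:=(List d -> c)

Derivation:
step 1: unify ((Int -> Bool) -> List c) ~ e  [subst: {-} | 3 pending]
  bind e := ((Int -> Bool) -> List c)
step 2: unify f ~ d  [subst: {e:=((Int -> Bool) -> List c)} | 2 pending]
  bind f := d
step 3: unify g ~ c  [subst: {e:=((Int -> Bool) -> List c), f:=d} | 1 pending]
  bind g := c
step 4: unify (List d -> c) ~ h  [subst: {e:=((Int -> Bool) -> List c), f:=d, g:=c} | 0 pending]
  bind h := (List d -> c)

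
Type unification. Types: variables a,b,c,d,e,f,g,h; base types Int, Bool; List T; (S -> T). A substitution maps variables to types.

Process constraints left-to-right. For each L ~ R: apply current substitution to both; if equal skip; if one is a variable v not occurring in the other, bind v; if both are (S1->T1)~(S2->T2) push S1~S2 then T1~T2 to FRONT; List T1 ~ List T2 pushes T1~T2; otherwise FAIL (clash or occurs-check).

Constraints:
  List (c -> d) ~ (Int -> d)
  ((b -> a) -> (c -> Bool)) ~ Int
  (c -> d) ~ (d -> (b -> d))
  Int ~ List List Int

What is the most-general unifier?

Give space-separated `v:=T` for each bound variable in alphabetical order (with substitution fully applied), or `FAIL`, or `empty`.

step 1: unify List (c -> d) ~ (Int -> d)  [subst: {-} | 3 pending]
  clash: List (c -> d) vs (Int -> d)

Answer: FAIL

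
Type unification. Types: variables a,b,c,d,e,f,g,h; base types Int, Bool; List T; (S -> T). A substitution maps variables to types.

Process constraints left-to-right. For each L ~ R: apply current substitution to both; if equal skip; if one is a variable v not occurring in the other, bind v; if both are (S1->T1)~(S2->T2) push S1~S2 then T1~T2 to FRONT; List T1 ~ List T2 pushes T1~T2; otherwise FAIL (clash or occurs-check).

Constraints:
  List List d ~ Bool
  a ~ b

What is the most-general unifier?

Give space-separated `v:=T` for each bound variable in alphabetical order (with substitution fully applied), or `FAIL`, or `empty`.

step 1: unify List List d ~ Bool  [subst: {-} | 1 pending]
  clash: List List d vs Bool

Answer: FAIL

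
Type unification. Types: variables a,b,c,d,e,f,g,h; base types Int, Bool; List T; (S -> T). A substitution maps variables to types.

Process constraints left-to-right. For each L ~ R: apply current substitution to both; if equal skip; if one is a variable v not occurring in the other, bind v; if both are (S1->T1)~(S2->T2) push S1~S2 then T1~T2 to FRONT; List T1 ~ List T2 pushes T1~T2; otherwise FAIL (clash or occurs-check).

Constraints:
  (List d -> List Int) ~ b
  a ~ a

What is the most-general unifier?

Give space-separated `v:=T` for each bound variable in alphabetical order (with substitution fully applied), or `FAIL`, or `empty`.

Answer: b:=(List d -> List Int)

Derivation:
step 1: unify (List d -> List Int) ~ b  [subst: {-} | 1 pending]
  bind b := (List d -> List Int)
step 2: unify a ~ a  [subst: {b:=(List d -> List Int)} | 0 pending]
  -> identical, skip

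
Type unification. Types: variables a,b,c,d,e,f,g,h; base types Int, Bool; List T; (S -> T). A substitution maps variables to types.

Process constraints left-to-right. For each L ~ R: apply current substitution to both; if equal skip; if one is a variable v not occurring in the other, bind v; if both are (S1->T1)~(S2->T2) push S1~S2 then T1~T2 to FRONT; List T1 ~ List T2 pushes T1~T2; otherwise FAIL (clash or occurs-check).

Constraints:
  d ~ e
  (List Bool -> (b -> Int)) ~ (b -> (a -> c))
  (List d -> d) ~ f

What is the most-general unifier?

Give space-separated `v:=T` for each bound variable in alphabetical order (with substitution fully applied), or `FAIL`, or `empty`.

Answer: a:=List Bool b:=List Bool c:=Int d:=e f:=(List e -> e)

Derivation:
step 1: unify d ~ e  [subst: {-} | 2 pending]
  bind d := e
step 2: unify (List Bool -> (b -> Int)) ~ (b -> (a -> c))  [subst: {d:=e} | 1 pending]
  -> decompose arrow: push List Bool~b, (b -> Int)~(a -> c)
step 3: unify List Bool ~ b  [subst: {d:=e} | 2 pending]
  bind b := List Bool
step 4: unify (List Bool -> Int) ~ (a -> c)  [subst: {d:=e, b:=List Bool} | 1 pending]
  -> decompose arrow: push List Bool~a, Int~c
step 5: unify List Bool ~ a  [subst: {d:=e, b:=List Bool} | 2 pending]
  bind a := List Bool
step 6: unify Int ~ c  [subst: {d:=e, b:=List Bool, a:=List Bool} | 1 pending]
  bind c := Int
step 7: unify (List e -> e) ~ f  [subst: {d:=e, b:=List Bool, a:=List Bool, c:=Int} | 0 pending]
  bind f := (List e -> e)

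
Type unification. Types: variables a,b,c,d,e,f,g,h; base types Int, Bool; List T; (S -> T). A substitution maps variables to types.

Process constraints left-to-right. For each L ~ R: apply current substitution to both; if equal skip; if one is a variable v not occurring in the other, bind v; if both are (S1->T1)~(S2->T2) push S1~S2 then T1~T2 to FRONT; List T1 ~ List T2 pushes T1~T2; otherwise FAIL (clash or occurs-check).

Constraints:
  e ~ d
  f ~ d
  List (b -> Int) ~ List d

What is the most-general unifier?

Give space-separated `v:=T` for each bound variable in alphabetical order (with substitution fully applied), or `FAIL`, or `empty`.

step 1: unify e ~ d  [subst: {-} | 2 pending]
  bind e := d
step 2: unify f ~ d  [subst: {e:=d} | 1 pending]
  bind f := d
step 3: unify List (b -> Int) ~ List d  [subst: {e:=d, f:=d} | 0 pending]
  -> decompose List: push (b -> Int)~d
step 4: unify (b -> Int) ~ d  [subst: {e:=d, f:=d} | 0 pending]
  bind d := (b -> Int)

Answer: d:=(b -> Int) e:=(b -> Int) f:=(b -> Int)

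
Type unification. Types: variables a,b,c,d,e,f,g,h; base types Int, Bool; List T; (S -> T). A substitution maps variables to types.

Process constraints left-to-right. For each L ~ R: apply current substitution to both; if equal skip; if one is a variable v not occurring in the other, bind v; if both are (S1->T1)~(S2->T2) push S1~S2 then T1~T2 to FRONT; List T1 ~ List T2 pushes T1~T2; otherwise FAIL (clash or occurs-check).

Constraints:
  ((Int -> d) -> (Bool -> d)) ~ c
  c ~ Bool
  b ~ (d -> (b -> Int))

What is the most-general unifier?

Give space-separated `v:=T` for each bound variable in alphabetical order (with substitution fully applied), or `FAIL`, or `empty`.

step 1: unify ((Int -> d) -> (Bool -> d)) ~ c  [subst: {-} | 2 pending]
  bind c := ((Int -> d) -> (Bool -> d))
step 2: unify ((Int -> d) -> (Bool -> d)) ~ Bool  [subst: {c:=((Int -> d) -> (Bool -> d))} | 1 pending]
  clash: ((Int -> d) -> (Bool -> d)) vs Bool

Answer: FAIL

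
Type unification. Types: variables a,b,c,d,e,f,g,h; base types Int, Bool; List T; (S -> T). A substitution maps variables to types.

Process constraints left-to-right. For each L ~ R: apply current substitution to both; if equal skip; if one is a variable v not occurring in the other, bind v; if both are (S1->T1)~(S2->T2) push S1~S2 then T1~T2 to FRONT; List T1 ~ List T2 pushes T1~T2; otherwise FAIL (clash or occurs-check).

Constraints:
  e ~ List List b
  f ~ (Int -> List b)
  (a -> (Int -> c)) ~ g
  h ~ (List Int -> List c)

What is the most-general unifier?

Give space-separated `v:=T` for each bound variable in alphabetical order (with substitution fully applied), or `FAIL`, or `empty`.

step 1: unify e ~ List List b  [subst: {-} | 3 pending]
  bind e := List List b
step 2: unify f ~ (Int -> List b)  [subst: {e:=List List b} | 2 pending]
  bind f := (Int -> List b)
step 3: unify (a -> (Int -> c)) ~ g  [subst: {e:=List List b, f:=(Int -> List b)} | 1 pending]
  bind g := (a -> (Int -> c))
step 4: unify h ~ (List Int -> List c)  [subst: {e:=List List b, f:=(Int -> List b), g:=(a -> (Int -> c))} | 0 pending]
  bind h := (List Int -> List c)

Answer: e:=List List b f:=(Int -> List b) g:=(a -> (Int -> c)) h:=(List Int -> List c)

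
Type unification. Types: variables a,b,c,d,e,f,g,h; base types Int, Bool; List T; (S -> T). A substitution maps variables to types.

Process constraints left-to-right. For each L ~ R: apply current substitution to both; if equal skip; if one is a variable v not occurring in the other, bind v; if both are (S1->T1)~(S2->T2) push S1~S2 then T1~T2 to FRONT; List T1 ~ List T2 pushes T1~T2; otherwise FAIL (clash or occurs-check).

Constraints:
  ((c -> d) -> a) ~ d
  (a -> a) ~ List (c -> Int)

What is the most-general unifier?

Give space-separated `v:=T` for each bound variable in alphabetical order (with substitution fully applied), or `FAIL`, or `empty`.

step 1: unify ((c -> d) -> a) ~ d  [subst: {-} | 1 pending]
  occurs-check fail

Answer: FAIL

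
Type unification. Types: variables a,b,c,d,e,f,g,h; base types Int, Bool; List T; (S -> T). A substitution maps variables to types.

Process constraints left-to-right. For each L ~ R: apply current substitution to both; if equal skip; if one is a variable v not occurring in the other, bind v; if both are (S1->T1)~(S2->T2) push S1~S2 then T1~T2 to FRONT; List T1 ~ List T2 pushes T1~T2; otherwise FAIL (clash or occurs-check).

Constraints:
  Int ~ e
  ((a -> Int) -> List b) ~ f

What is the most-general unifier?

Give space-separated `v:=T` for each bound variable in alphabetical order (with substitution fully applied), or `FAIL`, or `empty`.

step 1: unify Int ~ e  [subst: {-} | 1 pending]
  bind e := Int
step 2: unify ((a -> Int) -> List b) ~ f  [subst: {e:=Int} | 0 pending]
  bind f := ((a -> Int) -> List b)

Answer: e:=Int f:=((a -> Int) -> List b)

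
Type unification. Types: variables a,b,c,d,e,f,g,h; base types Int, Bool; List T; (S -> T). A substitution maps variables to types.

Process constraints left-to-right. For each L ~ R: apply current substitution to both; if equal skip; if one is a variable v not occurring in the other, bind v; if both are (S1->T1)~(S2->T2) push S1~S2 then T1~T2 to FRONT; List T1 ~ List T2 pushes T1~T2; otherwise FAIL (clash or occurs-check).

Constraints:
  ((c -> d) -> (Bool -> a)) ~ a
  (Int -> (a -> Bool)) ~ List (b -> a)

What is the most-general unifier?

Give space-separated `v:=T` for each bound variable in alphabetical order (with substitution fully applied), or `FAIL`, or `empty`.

Answer: FAIL

Derivation:
step 1: unify ((c -> d) -> (Bool -> a)) ~ a  [subst: {-} | 1 pending]
  occurs-check fail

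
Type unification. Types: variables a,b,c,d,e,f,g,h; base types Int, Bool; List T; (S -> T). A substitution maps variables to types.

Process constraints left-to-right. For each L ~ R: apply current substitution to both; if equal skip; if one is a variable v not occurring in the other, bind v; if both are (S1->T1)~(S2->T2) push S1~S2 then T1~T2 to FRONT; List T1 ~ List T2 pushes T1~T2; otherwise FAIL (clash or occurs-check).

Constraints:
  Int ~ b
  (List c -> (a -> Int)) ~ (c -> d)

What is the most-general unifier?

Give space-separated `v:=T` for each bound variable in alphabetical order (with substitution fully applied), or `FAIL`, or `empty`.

Answer: FAIL

Derivation:
step 1: unify Int ~ b  [subst: {-} | 1 pending]
  bind b := Int
step 2: unify (List c -> (a -> Int)) ~ (c -> d)  [subst: {b:=Int} | 0 pending]
  -> decompose arrow: push List c~c, (a -> Int)~d
step 3: unify List c ~ c  [subst: {b:=Int} | 1 pending]
  occurs-check fail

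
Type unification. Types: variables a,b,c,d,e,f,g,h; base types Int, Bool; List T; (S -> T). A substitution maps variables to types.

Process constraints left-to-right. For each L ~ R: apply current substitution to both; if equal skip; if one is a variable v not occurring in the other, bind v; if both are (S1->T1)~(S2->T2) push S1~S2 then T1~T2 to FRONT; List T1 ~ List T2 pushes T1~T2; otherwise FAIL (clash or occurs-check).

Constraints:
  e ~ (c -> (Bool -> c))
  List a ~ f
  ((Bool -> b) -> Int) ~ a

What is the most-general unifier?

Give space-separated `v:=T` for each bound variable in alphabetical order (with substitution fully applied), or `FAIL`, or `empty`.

step 1: unify e ~ (c -> (Bool -> c))  [subst: {-} | 2 pending]
  bind e := (c -> (Bool -> c))
step 2: unify List a ~ f  [subst: {e:=(c -> (Bool -> c))} | 1 pending]
  bind f := List a
step 3: unify ((Bool -> b) -> Int) ~ a  [subst: {e:=(c -> (Bool -> c)), f:=List a} | 0 pending]
  bind a := ((Bool -> b) -> Int)

Answer: a:=((Bool -> b) -> Int) e:=(c -> (Bool -> c)) f:=List ((Bool -> b) -> Int)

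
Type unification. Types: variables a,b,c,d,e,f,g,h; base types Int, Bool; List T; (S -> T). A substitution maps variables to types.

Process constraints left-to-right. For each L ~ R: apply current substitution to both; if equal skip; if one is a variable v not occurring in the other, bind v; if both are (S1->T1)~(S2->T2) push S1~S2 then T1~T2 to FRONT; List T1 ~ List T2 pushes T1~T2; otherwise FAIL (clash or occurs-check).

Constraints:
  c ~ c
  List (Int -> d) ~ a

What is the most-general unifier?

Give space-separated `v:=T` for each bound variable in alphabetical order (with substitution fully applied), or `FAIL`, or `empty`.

Answer: a:=List (Int -> d)

Derivation:
step 1: unify c ~ c  [subst: {-} | 1 pending]
  -> identical, skip
step 2: unify List (Int -> d) ~ a  [subst: {-} | 0 pending]
  bind a := List (Int -> d)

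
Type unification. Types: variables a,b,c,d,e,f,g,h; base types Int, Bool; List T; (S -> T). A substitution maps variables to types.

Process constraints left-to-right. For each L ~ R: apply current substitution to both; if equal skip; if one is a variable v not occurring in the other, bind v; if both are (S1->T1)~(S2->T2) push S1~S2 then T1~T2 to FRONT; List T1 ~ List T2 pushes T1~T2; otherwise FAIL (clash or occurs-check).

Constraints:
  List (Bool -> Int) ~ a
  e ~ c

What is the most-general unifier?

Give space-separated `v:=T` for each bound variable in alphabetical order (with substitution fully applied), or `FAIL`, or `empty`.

Answer: a:=List (Bool -> Int) e:=c

Derivation:
step 1: unify List (Bool -> Int) ~ a  [subst: {-} | 1 pending]
  bind a := List (Bool -> Int)
step 2: unify e ~ c  [subst: {a:=List (Bool -> Int)} | 0 pending]
  bind e := c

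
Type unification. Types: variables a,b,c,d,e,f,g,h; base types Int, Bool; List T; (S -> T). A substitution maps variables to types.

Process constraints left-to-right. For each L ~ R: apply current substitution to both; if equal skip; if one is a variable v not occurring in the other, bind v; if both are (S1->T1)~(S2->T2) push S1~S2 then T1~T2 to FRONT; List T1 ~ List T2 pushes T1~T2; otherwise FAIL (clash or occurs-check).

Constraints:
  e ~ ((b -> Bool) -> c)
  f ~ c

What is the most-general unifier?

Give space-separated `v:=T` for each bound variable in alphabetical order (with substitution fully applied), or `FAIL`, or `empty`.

step 1: unify e ~ ((b -> Bool) -> c)  [subst: {-} | 1 pending]
  bind e := ((b -> Bool) -> c)
step 2: unify f ~ c  [subst: {e:=((b -> Bool) -> c)} | 0 pending]
  bind f := c

Answer: e:=((b -> Bool) -> c) f:=c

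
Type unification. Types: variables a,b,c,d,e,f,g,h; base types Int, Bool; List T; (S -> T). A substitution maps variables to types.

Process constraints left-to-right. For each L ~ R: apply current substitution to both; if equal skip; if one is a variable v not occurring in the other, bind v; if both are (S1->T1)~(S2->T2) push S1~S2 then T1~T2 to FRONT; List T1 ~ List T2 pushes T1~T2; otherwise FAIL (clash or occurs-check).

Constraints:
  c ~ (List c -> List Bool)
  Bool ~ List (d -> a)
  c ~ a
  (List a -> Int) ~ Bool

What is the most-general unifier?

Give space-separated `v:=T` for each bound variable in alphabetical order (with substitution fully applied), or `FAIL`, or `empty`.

step 1: unify c ~ (List c -> List Bool)  [subst: {-} | 3 pending]
  occurs-check fail: c in (List c -> List Bool)

Answer: FAIL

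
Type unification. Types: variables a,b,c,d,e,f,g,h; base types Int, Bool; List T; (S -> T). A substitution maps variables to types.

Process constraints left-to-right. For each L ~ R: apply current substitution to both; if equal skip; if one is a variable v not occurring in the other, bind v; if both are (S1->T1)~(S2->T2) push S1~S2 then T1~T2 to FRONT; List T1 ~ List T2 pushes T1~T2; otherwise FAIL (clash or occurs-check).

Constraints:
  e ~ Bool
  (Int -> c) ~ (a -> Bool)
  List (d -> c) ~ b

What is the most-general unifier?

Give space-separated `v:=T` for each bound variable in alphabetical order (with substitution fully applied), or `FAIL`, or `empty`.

Answer: a:=Int b:=List (d -> Bool) c:=Bool e:=Bool

Derivation:
step 1: unify e ~ Bool  [subst: {-} | 2 pending]
  bind e := Bool
step 2: unify (Int -> c) ~ (a -> Bool)  [subst: {e:=Bool} | 1 pending]
  -> decompose arrow: push Int~a, c~Bool
step 3: unify Int ~ a  [subst: {e:=Bool} | 2 pending]
  bind a := Int
step 4: unify c ~ Bool  [subst: {e:=Bool, a:=Int} | 1 pending]
  bind c := Bool
step 5: unify List (d -> Bool) ~ b  [subst: {e:=Bool, a:=Int, c:=Bool} | 0 pending]
  bind b := List (d -> Bool)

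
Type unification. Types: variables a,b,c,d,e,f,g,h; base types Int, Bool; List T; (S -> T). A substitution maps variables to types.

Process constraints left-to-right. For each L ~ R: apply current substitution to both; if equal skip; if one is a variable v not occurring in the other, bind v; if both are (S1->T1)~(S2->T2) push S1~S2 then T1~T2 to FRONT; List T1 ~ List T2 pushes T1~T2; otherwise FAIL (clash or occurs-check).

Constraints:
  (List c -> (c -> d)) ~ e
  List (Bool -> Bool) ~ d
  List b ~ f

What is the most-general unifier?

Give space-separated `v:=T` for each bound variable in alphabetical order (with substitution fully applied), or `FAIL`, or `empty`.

Answer: d:=List (Bool -> Bool) e:=(List c -> (c -> List (Bool -> Bool))) f:=List b

Derivation:
step 1: unify (List c -> (c -> d)) ~ e  [subst: {-} | 2 pending]
  bind e := (List c -> (c -> d))
step 2: unify List (Bool -> Bool) ~ d  [subst: {e:=(List c -> (c -> d))} | 1 pending]
  bind d := List (Bool -> Bool)
step 3: unify List b ~ f  [subst: {e:=(List c -> (c -> d)), d:=List (Bool -> Bool)} | 0 pending]
  bind f := List b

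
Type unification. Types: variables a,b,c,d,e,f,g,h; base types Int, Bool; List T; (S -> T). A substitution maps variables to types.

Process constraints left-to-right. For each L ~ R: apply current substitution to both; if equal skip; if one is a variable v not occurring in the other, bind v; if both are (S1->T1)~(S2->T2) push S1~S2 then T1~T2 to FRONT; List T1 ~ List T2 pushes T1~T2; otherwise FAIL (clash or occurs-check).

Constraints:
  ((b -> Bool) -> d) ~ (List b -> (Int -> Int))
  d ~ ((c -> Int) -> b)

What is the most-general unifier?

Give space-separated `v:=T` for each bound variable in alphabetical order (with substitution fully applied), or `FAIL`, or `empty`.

step 1: unify ((b -> Bool) -> d) ~ (List b -> (Int -> Int))  [subst: {-} | 1 pending]
  -> decompose arrow: push (b -> Bool)~List b, d~(Int -> Int)
step 2: unify (b -> Bool) ~ List b  [subst: {-} | 2 pending]
  clash: (b -> Bool) vs List b

Answer: FAIL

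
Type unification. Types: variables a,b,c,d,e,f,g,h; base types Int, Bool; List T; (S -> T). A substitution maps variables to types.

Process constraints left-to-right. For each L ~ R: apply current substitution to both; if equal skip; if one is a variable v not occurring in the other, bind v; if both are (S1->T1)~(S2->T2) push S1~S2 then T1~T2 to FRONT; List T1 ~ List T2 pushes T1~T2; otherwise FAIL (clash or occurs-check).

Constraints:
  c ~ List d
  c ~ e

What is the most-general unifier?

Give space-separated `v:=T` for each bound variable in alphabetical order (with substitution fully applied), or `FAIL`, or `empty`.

Answer: c:=List d e:=List d

Derivation:
step 1: unify c ~ List d  [subst: {-} | 1 pending]
  bind c := List d
step 2: unify List d ~ e  [subst: {c:=List d} | 0 pending]
  bind e := List d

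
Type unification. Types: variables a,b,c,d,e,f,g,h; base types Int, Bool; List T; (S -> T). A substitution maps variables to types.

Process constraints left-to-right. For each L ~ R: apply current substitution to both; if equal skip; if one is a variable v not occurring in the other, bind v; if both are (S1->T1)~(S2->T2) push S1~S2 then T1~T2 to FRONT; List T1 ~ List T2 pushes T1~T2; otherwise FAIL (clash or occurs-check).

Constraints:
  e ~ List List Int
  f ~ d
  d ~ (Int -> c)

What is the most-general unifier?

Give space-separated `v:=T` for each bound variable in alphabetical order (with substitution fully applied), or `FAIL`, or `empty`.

Answer: d:=(Int -> c) e:=List List Int f:=(Int -> c)

Derivation:
step 1: unify e ~ List List Int  [subst: {-} | 2 pending]
  bind e := List List Int
step 2: unify f ~ d  [subst: {e:=List List Int} | 1 pending]
  bind f := d
step 3: unify d ~ (Int -> c)  [subst: {e:=List List Int, f:=d} | 0 pending]
  bind d := (Int -> c)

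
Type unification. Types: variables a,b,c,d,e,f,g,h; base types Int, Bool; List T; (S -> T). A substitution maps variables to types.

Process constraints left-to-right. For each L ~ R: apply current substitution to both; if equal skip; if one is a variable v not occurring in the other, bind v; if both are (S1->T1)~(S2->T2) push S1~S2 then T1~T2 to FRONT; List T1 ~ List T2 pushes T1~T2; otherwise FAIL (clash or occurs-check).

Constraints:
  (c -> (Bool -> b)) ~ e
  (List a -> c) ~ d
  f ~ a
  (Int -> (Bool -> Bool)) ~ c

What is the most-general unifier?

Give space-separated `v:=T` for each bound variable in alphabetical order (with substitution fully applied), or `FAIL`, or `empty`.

Answer: c:=(Int -> (Bool -> Bool)) d:=(List a -> (Int -> (Bool -> Bool))) e:=((Int -> (Bool -> Bool)) -> (Bool -> b)) f:=a

Derivation:
step 1: unify (c -> (Bool -> b)) ~ e  [subst: {-} | 3 pending]
  bind e := (c -> (Bool -> b))
step 2: unify (List a -> c) ~ d  [subst: {e:=(c -> (Bool -> b))} | 2 pending]
  bind d := (List a -> c)
step 3: unify f ~ a  [subst: {e:=(c -> (Bool -> b)), d:=(List a -> c)} | 1 pending]
  bind f := a
step 4: unify (Int -> (Bool -> Bool)) ~ c  [subst: {e:=(c -> (Bool -> b)), d:=(List a -> c), f:=a} | 0 pending]
  bind c := (Int -> (Bool -> Bool))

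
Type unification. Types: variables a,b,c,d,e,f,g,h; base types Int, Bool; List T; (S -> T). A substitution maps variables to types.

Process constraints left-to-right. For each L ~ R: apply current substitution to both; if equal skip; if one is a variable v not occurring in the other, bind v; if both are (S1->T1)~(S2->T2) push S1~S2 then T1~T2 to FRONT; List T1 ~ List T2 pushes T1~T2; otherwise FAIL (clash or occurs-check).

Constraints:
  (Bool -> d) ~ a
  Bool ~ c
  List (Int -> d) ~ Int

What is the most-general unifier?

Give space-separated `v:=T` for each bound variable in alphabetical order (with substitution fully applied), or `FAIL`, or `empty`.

Answer: FAIL

Derivation:
step 1: unify (Bool -> d) ~ a  [subst: {-} | 2 pending]
  bind a := (Bool -> d)
step 2: unify Bool ~ c  [subst: {a:=(Bool -> d)} | 1 pending]
  bind c := Bool
step 3: unify List (Int -> d) ~ Int  [subst: {a:=(Bool -> d), c:=Bool} | 0 pending]
  clash: List (Int -> d) vs Int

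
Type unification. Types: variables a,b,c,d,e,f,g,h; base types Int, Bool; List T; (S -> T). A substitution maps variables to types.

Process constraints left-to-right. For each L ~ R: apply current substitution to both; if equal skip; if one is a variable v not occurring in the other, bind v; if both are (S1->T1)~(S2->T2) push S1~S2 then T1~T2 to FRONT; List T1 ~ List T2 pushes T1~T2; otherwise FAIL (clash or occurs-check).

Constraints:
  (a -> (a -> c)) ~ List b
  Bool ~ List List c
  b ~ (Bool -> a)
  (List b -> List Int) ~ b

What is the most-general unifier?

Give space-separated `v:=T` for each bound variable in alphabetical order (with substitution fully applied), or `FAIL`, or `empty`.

Answer: FAIL

Derivation:
step 1: unify (a -> (a -> c)) ~ List b  [subst: {-} | 3 pending]
  clash: (a -> (a -> c)) vs List b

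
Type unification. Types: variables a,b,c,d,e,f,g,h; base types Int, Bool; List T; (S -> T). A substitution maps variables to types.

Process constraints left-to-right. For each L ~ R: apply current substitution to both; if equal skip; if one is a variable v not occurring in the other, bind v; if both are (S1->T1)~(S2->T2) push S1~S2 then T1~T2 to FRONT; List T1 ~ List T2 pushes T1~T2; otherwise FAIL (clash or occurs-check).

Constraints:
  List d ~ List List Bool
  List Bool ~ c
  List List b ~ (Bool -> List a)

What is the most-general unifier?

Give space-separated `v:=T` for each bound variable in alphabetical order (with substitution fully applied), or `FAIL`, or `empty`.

Answer: FAIL

Derivation:
step 1: unify List d ~ List List Bool  [subst: {-} | 2 pending]
  -> decompose List: push d~List Bool
step 2: unify d ~ List Bool  [subst: {-} | 2 pending]
  bind d := List Bool
step 3: unify List Bool ~ c  [subst: {d:=List Bool} | 1 pending]
  bind c := List Bool
step 4: unify List List b ~ (Bool -> List a)  [subst: {d:=List Bool, c:=List Bool} | 0 pending]
  clash: List List b vs (Bool -> List a)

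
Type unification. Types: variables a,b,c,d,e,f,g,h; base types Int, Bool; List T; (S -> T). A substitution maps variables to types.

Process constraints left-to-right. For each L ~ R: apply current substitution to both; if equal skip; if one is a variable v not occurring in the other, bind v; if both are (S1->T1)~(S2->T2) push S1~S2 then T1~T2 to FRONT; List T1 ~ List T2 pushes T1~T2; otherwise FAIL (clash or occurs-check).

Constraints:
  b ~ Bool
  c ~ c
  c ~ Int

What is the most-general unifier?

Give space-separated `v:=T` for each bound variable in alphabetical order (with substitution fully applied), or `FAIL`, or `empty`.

Answer: b:=Bool c:=Int

Derivation:
step 1: unify b ~ Bool  [subst: {-} | 2 pending]
  bind b := Bool
step 2: unify c ~ c  [subst: {b:=Bool} | 1 pending]
  -> identical, skip
step 3: unify c ~ Int  [subst: {b:=Bool} | 0 pending]
  bind c := Int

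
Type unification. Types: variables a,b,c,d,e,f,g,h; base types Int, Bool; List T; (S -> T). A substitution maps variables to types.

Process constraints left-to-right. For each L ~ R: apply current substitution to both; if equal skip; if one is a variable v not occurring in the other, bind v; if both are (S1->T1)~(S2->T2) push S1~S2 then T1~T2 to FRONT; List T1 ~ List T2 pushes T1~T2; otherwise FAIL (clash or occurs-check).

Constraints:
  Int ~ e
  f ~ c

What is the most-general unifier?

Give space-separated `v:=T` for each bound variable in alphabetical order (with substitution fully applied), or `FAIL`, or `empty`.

step 1: unify Int ~ e  [subst: {-} | 1 pending]
  bind e := Int
step 2: unify f ~ c  [subst: {e:=Int} | 0 pending]
  bind f := c

Answer: e:=Int f:=c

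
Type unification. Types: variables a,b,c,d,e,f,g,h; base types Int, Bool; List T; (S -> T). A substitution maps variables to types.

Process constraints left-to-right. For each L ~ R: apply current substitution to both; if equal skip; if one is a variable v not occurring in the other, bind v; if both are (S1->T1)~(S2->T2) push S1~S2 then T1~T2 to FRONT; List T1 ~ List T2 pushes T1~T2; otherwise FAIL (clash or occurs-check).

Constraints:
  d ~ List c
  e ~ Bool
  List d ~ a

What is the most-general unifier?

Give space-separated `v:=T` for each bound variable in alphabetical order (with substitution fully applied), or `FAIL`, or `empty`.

step 1: unify d ~ List c  [subst: {-} | 2 pending]
  bind d := List c
step 2: unify e ~ Bool  [subst: {d:=List c} | 1 pending]
  bind e := Bool
step 3: unify List List c ~ a  [subst: {d:=List c, e:=Bool} | 0 pending]
  bind a := List List c

Answer: a:=List List c d:=List c e:=Bool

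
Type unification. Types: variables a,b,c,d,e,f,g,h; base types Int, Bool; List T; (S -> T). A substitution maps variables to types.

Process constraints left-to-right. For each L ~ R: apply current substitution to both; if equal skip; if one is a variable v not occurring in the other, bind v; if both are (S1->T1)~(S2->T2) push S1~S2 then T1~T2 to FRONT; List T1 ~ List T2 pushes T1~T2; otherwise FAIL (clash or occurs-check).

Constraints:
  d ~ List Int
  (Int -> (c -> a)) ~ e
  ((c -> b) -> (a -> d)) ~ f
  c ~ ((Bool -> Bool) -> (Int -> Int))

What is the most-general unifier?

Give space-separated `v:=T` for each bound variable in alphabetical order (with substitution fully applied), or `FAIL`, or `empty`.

Answer: c:=((Bool -> Bool) -> (Int -> Int)) d:=List Int e:=(Int -> (((Bool -> Bool) -> (Int -> Int)) -> a)) f:=((((Bool -> Bool) -> (Int -> Int)) -> b) -> (a -> List Int))

Derivation:
step 1: unify d ~ List Int  [subst: {-} | 3 pending]
  bind d := List Int
step 2: unify (Int -> (c -> a)) ~ e  [subst: {d:=List Int} | 2 pending]
  bind e := (Int -> (c -> a))
step 3: unify ((c -> b) -> (a -> List Int)) ~ f  [subst: {d:=List Int, e:=(Int -> (c -> a))} | 1 pending]
  bind f := ((c -> b) -> (a -> List Int))
step 4: unify c ~ ((Bool -> Bool) -> (Int -> Int))  [subst: {d:=List Int, e:=(Int -> (c -> a)), f:=((c -> b) -> (a -> List Int))} | 0 pending]
  bind c := ((Bool -> Bool) -> (Int -> Int))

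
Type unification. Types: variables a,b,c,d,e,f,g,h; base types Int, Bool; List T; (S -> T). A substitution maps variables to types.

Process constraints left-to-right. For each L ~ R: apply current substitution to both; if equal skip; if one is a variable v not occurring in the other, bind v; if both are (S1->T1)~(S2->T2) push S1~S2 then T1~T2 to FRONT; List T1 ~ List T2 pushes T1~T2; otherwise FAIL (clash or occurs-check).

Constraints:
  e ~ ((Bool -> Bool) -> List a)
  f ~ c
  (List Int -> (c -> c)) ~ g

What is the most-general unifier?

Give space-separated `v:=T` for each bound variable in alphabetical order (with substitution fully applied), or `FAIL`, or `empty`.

Answer: e:=((Bool -> Bool) -> List a) f:=c g:=(List Int -> (c -> c))

Derivation:
step 1: unify e ~ ((Bool -> Bool) -> List a)  [subst: {-} | 2 pending]
  bind e := ((Bool -> Bool) -> List a)
step 2: unify f ~ c  [subst: {e:=((Bool -> Bool) -> List a)} | 1 pending]
  bind f := c
step 3: unify (List Int -> (c -> c)) ~ g  [subst: {e:=((Bool -> Bool) -> List a), f:=c} | 0 pending]
  bind g := (List Int -> (c -> c))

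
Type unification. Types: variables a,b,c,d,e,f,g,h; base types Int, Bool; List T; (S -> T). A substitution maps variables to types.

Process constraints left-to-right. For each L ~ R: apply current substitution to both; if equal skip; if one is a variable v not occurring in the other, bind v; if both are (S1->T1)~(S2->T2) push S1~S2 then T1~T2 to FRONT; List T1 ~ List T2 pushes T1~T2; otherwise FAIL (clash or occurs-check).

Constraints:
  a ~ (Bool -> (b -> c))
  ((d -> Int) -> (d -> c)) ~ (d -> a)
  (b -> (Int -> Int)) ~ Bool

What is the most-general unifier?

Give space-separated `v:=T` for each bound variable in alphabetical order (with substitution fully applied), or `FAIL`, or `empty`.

step 1: unify a ~ (Bool -> (b -> c))  [subst: {-} | 2 pending]
  bind a := (Bool -> (b -> c))
step 2: unify ((d -> Int) -> (d -> c)) ~ (d -> (Bool -> (b -> c)))  [subst: {a:=(Bool -> (b -> c))} | 1 pending]
  -> decompose arrow: push (d -> Int)~d, (d -> c)~(Bool -> (b -> c))
step 3: unify (d -> Int) ~ d  [subst: {a:=(Bool -> (b -> c))} | 2 pending]
  occurs-check fail

Answer: FAIL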